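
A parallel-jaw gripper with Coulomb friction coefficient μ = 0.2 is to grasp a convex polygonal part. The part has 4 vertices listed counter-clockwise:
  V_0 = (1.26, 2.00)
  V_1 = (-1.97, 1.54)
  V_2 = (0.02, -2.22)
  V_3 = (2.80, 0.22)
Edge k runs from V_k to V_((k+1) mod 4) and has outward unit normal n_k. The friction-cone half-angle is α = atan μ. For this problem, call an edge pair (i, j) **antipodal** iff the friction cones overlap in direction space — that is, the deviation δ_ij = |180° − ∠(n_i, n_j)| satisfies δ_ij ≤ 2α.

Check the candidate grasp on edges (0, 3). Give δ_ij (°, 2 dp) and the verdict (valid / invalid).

δ = 122.76°, invalid

α = atan 0.2 = 11.31°;  2α = 22.62°
edge 0: e_0 = (-3.23, -0.46);  n_0 = (-0.1410, +0.9900)
edge 3: e_3 = (-1.54, +1.78);  n_3 = (+0.7562, +0.6543)
∠(n_0, n_3) = 57.24°
δ = |180° − 57.24°| = 122.76°
122.76° > 2α = 22.62°  →  invalid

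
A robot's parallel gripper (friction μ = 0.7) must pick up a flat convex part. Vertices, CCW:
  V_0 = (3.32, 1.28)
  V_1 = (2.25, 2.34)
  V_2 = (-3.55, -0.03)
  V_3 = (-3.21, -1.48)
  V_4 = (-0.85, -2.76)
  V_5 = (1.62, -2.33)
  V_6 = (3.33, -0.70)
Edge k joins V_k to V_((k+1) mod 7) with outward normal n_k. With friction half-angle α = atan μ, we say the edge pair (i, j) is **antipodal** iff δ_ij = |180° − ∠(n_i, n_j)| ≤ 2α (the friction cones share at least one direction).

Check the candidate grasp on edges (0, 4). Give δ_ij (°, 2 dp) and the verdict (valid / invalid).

δ = 54.61°, valid

α = atan 0.7 = 34.99°;  2α = 69.98°
edge 0: e_0 = (-1.07, +1.06);  n_0 = (+0.7038, +0.7104)
edge 4: e_4 = (+2.47, +0.43);  n_4 = (+0.1715, -0.9852)
∠(n_0, n_4) = 125.39°
δ = |180° − 125.39°| = 54.61°
54.61° ≤ 2α = 69.98°  →  valid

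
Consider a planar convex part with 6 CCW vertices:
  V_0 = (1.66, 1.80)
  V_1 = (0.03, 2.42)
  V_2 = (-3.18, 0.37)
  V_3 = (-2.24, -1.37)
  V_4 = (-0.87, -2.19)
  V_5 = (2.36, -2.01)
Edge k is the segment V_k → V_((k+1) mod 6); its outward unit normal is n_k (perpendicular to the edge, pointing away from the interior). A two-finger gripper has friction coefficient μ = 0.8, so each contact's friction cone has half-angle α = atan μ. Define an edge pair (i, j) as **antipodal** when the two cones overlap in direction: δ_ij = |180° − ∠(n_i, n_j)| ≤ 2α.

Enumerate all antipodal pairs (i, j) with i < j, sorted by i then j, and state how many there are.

α = atan 0.8 = 38.66°;  2α = 77.32°
n_0 = (+0.3555, +0.9347)
n_1 = (-0.5382, +0.8428)
n_2 = (-0.8798, -0.4753)
n_3 = (-0.5136, -0.8580)
n_4 = (+0.0556, -0.9985)
n_5 = (+0.9835, +0.1807)
  (0,1): δ = 126.61°  ·
  (0,2): δ = 40.80°  ✓
  (0,3): δ = 10.08°  ✓
  (0,4): δ = 24.01°  ✓
  (0,5): δ = 121.24°  ·
  (1,2): δ = 94.18°  ·
  (1,3): δ = 63.47°  ✓
  (1,4): δ = 29.37°  ✓
  (1,5): δ = 67.85°  ✓
  (2,3): δ = 149.28°  ·
  (2,4): δ = 115.19°  ·
  (2,5): δ = 17.97°  ✓
  (3,4): δ = 145.91°  ·
  (3,5): δ = 48.69°  ✓
  (4,5): δ = 82.78°  ·
antipodal pairs: 8

count = 8; pairs: (0,2), (0,3), (0,4), (1,3), (1,4), (1,5), (2,5), (3,5)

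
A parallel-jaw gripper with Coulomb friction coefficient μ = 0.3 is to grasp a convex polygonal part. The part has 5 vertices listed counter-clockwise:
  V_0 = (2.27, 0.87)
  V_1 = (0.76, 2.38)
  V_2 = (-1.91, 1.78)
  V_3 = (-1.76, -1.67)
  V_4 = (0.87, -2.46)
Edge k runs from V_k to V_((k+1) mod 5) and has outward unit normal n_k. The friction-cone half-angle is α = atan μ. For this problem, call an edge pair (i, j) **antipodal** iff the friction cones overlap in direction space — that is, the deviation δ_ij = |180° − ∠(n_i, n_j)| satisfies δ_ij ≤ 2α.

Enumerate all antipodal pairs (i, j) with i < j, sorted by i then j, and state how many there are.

count = 3; pairs: (0,3), (1,3), (2,4)

α = atan 0.3 = 16.70°;  2α = 33.40°
n_0 = (+0.7071, +0.7071)
n_1 = (-0.2193, +0.9757)
n_2 = (-0.9991, -0.0434)
n_3 = (-0.2877, -0.9577)
n_4 = (+0.9218, -0.3876)
  (0,1): δ = 122.33°  ·
  (0,2): δ = 42.51°  ·
  (0,3): δ = 28.28°  ✓
  (0,4): δ = 112.20°  ·
  (1,2): δ = 100.18°  ·
  (1,3): δ = 29.38°  ✓
  (1,4): δ = 54.53°  ·
  (2,3): δ = 109.21°  ·
  (2,4): δ = 25.29°  ✓
  (3,4): δ = 96.08°  ·
antipodal pairs: 3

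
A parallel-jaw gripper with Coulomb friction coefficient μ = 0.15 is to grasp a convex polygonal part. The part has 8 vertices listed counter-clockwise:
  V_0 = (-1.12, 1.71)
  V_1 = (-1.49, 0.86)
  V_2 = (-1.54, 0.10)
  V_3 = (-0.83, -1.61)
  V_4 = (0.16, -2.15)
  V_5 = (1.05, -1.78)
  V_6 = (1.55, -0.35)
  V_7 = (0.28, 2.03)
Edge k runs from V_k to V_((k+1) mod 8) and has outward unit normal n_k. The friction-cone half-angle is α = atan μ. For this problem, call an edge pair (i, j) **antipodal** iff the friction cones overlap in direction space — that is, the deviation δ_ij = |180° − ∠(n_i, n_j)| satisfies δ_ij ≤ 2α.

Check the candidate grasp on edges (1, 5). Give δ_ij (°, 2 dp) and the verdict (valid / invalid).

α = atan 0.15 = 8.53°;  2α = 17.06°
edge 1: e_1 = (-0.05, -0.76);  n_1 = (-0.9978, +0.0656)
edge 5: e_5 = (+0.50, +1.43);  n_5 = (+0.9440, -0.3301)
∠(n_1, n_5) = 164.49°
δ = |180° − 164.49°| = 15.51°
15.51° ≤ 2α = 17.06°  →  valid

δ = 15.51°, valid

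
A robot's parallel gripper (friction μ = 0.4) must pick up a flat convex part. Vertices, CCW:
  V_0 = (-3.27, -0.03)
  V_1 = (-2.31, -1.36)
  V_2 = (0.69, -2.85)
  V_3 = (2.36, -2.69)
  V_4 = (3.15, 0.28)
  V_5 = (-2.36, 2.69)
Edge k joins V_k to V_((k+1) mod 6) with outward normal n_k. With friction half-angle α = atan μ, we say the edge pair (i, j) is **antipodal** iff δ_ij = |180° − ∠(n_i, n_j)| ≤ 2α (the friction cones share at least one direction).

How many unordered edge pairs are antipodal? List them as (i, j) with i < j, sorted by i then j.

α = atan 0.4 = 21.80°;  2α = 43.60°
n_0 = (-0.8108, -0.5853)
n_1 = (-0.4448, -0.8956)
n_2 = (+0.0954, -0.9954)
n_3 = (+0.9664, -0.2571)
n_4 = (+0.4007, +0.9162)
n_5 = (-0.9483, +0.3173)
  (0,1): δ = 152.23°  ·
  (0,2): δ = 120.35°  ·
  (0,3): δ = 50.72°  ·
  (0,4): δ = 30.55°  ✓
  (0,5): δ = 125.68°  ·
  (1,2): δ = 148.12°  ·
  (1,3): δ = 78.48°  ·
  (1,4): δ = 2.79°  ✓
  (1,5): δ = 97.91°  ·
  (2,3): δ = 110.37°  ·
  (2,4): δ = 29.10°  ✓
  (2,5): δ = 66.03°  ·
  (3,4): δ = 98.73°  ·
  (3,5): δ = 3.60°  ✓
  (4,5): δ = 84.87°  ·
antipodal pairs: 4

count = 4; pairs: (0,4), (1,4), (2,4), (3,5)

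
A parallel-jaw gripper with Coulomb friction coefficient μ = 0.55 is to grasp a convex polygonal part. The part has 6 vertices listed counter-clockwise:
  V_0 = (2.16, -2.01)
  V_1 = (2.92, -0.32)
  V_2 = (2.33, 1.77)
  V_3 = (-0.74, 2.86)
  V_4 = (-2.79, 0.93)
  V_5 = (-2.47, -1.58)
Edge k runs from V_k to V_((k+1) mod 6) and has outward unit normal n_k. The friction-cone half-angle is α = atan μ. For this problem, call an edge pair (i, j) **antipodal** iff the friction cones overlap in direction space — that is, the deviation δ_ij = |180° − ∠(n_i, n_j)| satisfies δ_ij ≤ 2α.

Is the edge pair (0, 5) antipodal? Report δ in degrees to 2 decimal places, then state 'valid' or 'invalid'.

α = atan 0.55 = 28.81°;  2α = 57.62°
edge 0: e_0 = (+0.76, +1.69);  n_0 = (+0.9120, -0.4101)
edge 5: e_5 = (+4.63, -0.43);  n_5 = (-0.0925, -0.9957)
∠(n_0, n_5) = 71.09°
δ = |180° − 71.09°| = 108.91°
108.91° > 2α = 57.62°  →  invalid

δ = 108.91°, invalid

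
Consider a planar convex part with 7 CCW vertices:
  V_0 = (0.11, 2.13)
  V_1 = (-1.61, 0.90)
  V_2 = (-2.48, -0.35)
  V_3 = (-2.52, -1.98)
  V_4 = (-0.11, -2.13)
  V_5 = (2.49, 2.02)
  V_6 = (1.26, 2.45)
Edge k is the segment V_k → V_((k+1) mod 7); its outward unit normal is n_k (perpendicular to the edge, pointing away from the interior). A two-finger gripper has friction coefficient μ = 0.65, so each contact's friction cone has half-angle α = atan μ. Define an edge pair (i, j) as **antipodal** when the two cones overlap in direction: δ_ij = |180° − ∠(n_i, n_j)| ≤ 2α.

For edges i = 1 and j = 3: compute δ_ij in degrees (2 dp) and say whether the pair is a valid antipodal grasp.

δ = 58.72°, valid

α = atan 0.65 = 33.02°;  2α = 66.05°
edge 1: e_1 = (-0.87, -1.25);  n_1 = (-0.8208, +0.5713)
edge 3: e_3 = (+2.41, -0.15);  n_3 = (-0.0621, -0.9981)
∠(n_1, n_3) = 121.28°
δ = |180° − 121.28°| = 58.72°
58.72° ≤ 2α = 66.05°  →  valid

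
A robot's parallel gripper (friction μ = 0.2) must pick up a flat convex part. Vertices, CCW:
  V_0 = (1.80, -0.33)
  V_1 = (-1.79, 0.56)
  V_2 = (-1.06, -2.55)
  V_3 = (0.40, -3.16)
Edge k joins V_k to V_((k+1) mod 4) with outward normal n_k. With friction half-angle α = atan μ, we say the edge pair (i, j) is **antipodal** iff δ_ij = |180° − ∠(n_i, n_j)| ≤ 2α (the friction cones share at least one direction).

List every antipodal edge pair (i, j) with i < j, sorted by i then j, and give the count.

α = atan 0.2 = 11.31°;  2α = 22.62°
n_0 = (+0.2406, +0.9706)
n_1 = (-0.9735, -0.2285)
n_2 = (-0.3855, -0.9227)
n_3 = (+0.8963, -0.4434)
  (0,1): δ = 62.87°  ·
  (0,2): δ = 8.75°  ✓
  (0,3): δ = 77.60°  ·
  (1,2): δ = 125.89°  ·
  (1,3): δ = 39.53°  ·
  (2,3): δ = 93.65°  ·
antipodal pairs: 1

count = 1; pairs: (0,2)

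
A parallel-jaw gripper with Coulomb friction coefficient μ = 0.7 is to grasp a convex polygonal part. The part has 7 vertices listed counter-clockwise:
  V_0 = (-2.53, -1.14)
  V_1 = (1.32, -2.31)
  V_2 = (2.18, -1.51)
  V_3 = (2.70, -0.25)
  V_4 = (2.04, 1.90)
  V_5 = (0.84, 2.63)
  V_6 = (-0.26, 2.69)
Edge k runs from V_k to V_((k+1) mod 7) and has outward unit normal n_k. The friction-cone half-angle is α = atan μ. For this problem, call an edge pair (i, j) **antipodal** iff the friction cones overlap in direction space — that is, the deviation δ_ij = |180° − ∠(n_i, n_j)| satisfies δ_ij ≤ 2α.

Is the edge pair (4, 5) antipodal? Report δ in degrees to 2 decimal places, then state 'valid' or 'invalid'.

α = atan 0.7 = 34.99°;  2α = 69.98°
edge 4: e_4 = (-1.20, +0.73);  n_4 = (+0.5197, +0.8543)
edge 5: e_5 = (-1.10, +0.06);  n_5 = (+0.0545, +0.9985)
∠(n_4, n_5) = 28.19°
δ = |180° − 28.19°| = 151.81°
151.81° > 2α = 69.98°  →  invalid

δ = 151.81°, invalid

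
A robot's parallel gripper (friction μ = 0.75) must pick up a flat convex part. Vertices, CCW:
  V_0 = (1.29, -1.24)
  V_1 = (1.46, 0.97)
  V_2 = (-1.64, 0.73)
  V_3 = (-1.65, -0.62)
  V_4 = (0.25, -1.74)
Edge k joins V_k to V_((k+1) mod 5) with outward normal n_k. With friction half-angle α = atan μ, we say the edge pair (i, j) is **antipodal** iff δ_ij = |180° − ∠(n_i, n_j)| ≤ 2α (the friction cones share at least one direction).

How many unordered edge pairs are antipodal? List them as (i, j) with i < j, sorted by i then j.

α = atan 0.75 = 36.87°;  2α = 73.74°
n_0 = (+0.9971, -0.0767)
n_1 = (-0.0772, +0.9970)
n_2 = (-1.0000, +0.0074)
n_3 = (-0.5078, -0.8615)
n_4 = (+0.4333, -0.9013)
  (0,1): δ = 81.17°  ·
  (0,2): δ = 3.97°  ✓
  (0,3): δ = 63.88°  ✓
  (0,4): δ = 120.08°  ·
  (1,2): δ = 94.85°  ·
  (1,3): δ = 34.95°  ✓
  (1,4): δ = 21.25°  ✓
  (2,3): δ = 120.09°  ·
  (2,4): δ = 63.90°  ✓
  (3,4): δ = 123.80°  ·
antipodal pairs: 5

count = 5; pairs: (0,2), (0,3), (1,3), (1,4), (2,4)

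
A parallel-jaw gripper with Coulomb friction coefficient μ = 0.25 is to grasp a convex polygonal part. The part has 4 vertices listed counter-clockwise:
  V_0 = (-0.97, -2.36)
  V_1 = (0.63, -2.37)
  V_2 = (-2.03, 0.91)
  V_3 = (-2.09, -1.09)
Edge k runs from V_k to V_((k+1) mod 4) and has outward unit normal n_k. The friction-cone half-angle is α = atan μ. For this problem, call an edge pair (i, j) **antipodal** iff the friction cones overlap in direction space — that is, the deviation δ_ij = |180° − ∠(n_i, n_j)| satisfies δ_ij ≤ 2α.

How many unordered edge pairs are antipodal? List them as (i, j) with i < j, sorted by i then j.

count = 1; pairs: (1,3)

α = atan 0.25 = 14.04°;  2α = 28.07°
n_0 = (-0.0062, -1.0000)
n_1 = (+0.7767, +0.6299)
n_2 = (-0.9996, +0.0300)
n_3 = (-0.7500, -0.6614)
  (0,1): δ = 50.60°  ·
  (0,2): δ = 88.64°  ·
  (0,3): δ = 131.77°  ·
  (1,2): δ = 40.76°  ·
  (1,3): δ = 2.37°  ✓
  (2,3): δ = 136.87°  ·
antipodal pairs: 1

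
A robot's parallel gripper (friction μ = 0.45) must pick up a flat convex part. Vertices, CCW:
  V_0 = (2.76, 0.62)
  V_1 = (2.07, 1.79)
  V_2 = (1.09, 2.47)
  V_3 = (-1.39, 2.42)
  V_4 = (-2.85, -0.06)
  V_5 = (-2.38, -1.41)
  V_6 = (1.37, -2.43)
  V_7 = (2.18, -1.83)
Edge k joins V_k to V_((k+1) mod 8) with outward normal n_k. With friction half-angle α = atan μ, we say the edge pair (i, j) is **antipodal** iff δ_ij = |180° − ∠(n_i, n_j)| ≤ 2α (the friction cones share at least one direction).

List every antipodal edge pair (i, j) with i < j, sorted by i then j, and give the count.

α = atan 0.45 = 24.23°;  2α = 48.46°
n_0 = (+0.8614, +0.5080)
n_1 = (+0.5701, +0.8216)
n_2 = (-0.0202, +0.9998)
n_3 = (-0.8618, +0.5073)
n_4 = (-0.9444, -0.3288)
n_5 = (-0.2625, -0.9649)
n_6 = (+0.5952, -0.8036)
n_7 = (+0.9731, -0.2304)
  (0,1): δ = 155.29°  ·
  (0,2): δ = 119.37°  ·
  (0,3): δ = 61.02°  ·
  (0,4): δ = 11.33°  ✓
  (0,5): δ = 44.25°  ✓
  (0,6): δ = 96.00°  ·
  (0,7): δ = 136.15°  ·
  (1,2): δ = 144.09°  ·
  (1,3): δ = 85.73°  ·
  (1,4): δ = 36.05°  ✓
  (1,5): δ = 19.54°  ✓
  (1,6): δ = 71.28°  ·
  (1,7): δ = 111.44°  ·
  (2,3): δ = 121.64°  ·
  (2,4): δ = 71.96°  ·
  (2,5): δ = 16.37°  ✓
  (2,6): δ = 35.37°  ✓
  (2,7): δ = 75.53°  ·
  (3,4): δ = 130.32°  ·
  (3,5): δ = 74.73°  ·
  (3,6): δ = 22.99°  ✓
  (3,7): δ = 17.17°  ✓
  (4,5): δ = 124.41°  ·
  (4,6): δ = 72.67°  ·
  (4,7): δ = 32.51°  ✓
  (5,6): δ = 128.25°  ·
  (5,7): δ = 88.10°  ·
  (6,7): δ = 139.85°  ·
antipodal pairs: 9

count = 9; pairs: (0,4), (0,5), (1,4), (1,5), (2,5), (2,6), (3,6), (3,7), (4,7)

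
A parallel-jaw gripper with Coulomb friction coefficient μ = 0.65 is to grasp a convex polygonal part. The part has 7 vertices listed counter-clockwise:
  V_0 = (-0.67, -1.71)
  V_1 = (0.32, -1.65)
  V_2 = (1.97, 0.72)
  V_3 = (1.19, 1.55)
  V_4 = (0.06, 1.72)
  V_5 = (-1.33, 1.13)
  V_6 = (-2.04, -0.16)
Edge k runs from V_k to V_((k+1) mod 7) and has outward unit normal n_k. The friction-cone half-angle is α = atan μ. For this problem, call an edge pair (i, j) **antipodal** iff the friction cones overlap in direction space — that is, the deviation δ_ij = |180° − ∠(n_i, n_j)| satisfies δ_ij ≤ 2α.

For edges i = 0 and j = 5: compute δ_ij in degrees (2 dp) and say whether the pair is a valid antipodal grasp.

δ = 57.70°, valid

α = atan 0.65 = 33.02°;  2α = 66.05°
edge 0: e_0 = (+0.99, +0.06);  n_0 = (+0.0605, -0.9982)
edge 5: e_5 = (-0.71, -1.29);  n_5 = (-0.8761, +0.4822)
∠(n_0, n_5) = 122.30°
δ = |180° − 122.30°| = 57.70°
57.70° ≤ 2α = 66.05°  →  valid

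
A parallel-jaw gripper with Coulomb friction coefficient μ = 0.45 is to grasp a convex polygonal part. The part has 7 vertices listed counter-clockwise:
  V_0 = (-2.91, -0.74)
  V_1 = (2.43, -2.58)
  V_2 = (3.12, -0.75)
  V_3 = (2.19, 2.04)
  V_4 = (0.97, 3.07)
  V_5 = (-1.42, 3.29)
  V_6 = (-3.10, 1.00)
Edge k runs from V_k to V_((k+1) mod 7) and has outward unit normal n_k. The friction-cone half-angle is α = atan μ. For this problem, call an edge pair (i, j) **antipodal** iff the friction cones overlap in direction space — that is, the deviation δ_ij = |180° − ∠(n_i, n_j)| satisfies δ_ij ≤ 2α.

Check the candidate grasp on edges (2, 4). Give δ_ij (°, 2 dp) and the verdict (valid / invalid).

α = atan 0.45 = 24.23°;  2α = 48.46°
edge 2: e_2 = (-0.93, +2.79);  n_2 = (+0.9487, +0.3162)
edge 4: e_4 = (-2.39, +0.22);  n_4 = (+0.0917, +0.9958)
∠(n_2, n_4) = 66.31°
δ = |180° − 66.31°| = 113.69°
113.69° > 2α = 48.46°  →  invalid

δ = 113.69°, invalid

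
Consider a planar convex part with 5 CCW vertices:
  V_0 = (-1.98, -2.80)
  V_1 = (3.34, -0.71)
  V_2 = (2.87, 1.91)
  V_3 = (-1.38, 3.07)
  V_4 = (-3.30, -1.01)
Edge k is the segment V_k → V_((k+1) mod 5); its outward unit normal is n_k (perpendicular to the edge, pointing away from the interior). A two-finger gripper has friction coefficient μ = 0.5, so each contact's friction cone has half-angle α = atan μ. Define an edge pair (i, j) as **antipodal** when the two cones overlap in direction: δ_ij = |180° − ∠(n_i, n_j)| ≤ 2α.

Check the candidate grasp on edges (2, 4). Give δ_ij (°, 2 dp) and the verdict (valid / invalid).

δ = 38.33°, valid

α = atan 0.5 = 26.57°;  2α = 53.13°
edge 2: e_2 = (-4.25, +1.16);  n_2 = (+0.2633, +0.9647)
edge 4: e_4 = (+1.32, -1.79);  n_4 = (-0.8048, -0.5935)
∠(n_2, n_4) = 141.67°
δ = |180° − 141.67°| = 38.33°
38.33° ≤ 2α = 53.13°  →  valid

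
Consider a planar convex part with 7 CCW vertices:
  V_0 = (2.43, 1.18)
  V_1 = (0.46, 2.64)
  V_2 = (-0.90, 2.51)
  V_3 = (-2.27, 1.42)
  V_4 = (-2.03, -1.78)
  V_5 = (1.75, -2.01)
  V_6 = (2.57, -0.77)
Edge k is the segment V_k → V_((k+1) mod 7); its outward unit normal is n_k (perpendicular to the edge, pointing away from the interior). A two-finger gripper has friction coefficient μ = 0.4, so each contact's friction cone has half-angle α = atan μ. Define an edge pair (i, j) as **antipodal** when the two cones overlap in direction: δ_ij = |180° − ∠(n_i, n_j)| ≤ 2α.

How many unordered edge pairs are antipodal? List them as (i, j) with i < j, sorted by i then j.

α = atan 0.4 = 21.80°;  2α = 43.60°
n_0 = (+0.5954, +0.8034)
n_1 = (-0.0952, +0.9955)
n_2 = (-0.6226, +0.7825)
n_3 = (-0.9972, -0.0748)
n_4 = (-0.0607, -0.9982)
n_5 = (+0.8341, -0.5516)
n_6 = (+0.9974, +0.0716)
  (0,1): δ = 138.00°  ·
  (0,2): δ = 104.95°  ·
  (0,3): δ = 49.17°  ·
  (0,4): δ = 33.06°  ✓
  (0,5): δ = 93.07°  ·
  (0,6): δ = 130.65°  ·
  (1,2): δ = 146.95°  ·
  (1,3): δ = 91.17°  ·
  (1,4): δ = 8.94°  ✓
  (1,5): δ = 51.06°  ·
  (1,6): δ = 88.65°  ·
  (2,3): δ = 124.22°  ·
  (2,4): δ = 41.99°  ✓
  (2,5): δ = 18.02°  ✓
  (2,6): δ = 55.60°  ·
  (3,4): δ = 97.77°  ·
  (3,5): δ = 37.77°  ✓
  (3,6): δ = 0.18°  ✓
  (4,5): δ = 119.99°  ·
  (4,6): δ = 82.41°  ·
  (5,6): δ = 142.42°  ·
antipodal pairs: 6

count = 6; pairs: (0,4), (1,4), (2,4), (2,5), (3,5), (3,6)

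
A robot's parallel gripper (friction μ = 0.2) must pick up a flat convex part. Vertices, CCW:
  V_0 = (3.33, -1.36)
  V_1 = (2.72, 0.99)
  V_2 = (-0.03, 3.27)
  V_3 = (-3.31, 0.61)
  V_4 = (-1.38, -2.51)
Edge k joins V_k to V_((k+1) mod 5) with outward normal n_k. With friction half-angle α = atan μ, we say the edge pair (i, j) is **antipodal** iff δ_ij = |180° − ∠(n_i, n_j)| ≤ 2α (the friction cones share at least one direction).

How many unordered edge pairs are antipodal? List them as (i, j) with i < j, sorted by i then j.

α = atan 0.2 = 11.31°;  2α = 22.62°
n_0 = (+0.9679, +0.2512)
n_1 = (+0.6383, +0.7698)
n_2 = (-0.6299, +0.7767)
n_3 = (-0.8504, -0.5261)
n_4 = (+0.2372, -0.9715)
  (0,1): δ = 144.21°  ·
  (0,2): δ = 65.51°  ·
  (0,3): δ = 17.19°  ✓
  (0,4): δ = 89.17°  ·
  (1,2): δ = 101.30°  ·
  (1,3): δ = 18.60°  ✓
  (1,4): δ = 53.38°  ·
  (2,3): δ = 97.30°  ·
  (2,4): δ = 25.32°  ·
  (3,4): δ = 108.02°  ·
antipodal pairs: 2

count = 2; pairs: (0,3), (1,3)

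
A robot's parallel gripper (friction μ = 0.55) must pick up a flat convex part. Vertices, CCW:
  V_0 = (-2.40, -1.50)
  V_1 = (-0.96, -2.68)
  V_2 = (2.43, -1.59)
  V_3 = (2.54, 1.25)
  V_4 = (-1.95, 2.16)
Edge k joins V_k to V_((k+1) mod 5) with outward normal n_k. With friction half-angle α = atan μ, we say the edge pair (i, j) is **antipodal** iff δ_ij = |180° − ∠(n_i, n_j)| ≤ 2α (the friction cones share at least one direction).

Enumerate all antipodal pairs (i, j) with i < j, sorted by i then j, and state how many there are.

α = atan 0.55 = 28.81°;  2α = 57.62°
n_0 = (-0.6338, -0.7735)
n_1 = (+0.3061, -0.9520)
n_2 = (+0.9993, -0.0387)
n_3 = (+0.1986, +0.9801)
n_4 = (-0.9925, +0.1220)
  (0,1): δ = 122.84°  ·
  (0,2): δ = 52.89°  ✓
  (0,3): δ = 27.88°  ✓
  (0,4): δ = 122.32°  ·
  (1,2): δ = 110.04°  ·
  (1,3): δ = 29.28°  ✓
  (1,4): δ = 65.17°  ·
  (2,3): δ = 99.24°  ·
  (2,4): δ = 4.79°  ✓
  (3,4): δ = 85.55°  ·
antipodal pairs: 4

count = 4; pairs: (0,2), (0,3), (1,3), (2,4)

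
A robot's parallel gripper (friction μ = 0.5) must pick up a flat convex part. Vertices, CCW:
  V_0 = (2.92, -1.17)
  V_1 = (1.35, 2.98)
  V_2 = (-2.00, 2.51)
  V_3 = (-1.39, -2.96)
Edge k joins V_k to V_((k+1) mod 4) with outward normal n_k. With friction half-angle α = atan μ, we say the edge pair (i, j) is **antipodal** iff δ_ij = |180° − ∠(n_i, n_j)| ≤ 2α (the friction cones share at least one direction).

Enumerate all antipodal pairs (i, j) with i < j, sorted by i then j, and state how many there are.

count = 2; pairs: (0,2), (1,3)

α = atan 0.5 = 26.57°;  2α = 53.13°
n_0 = (+0.9353, +0.3538)
n_1 = (-0.1389, +0.9903)
n_2 = (-0.9938, -0.1108)
n_3 = (+0.3836, -0.9235)
  (0,1): δ = 102.74°  ·
  (0,2): δ = 14.36°  ✓
  (0,3): δ = 91.83°  ·
  (1,2): δ = 91.62°  ·
  (1,3): δ = 14.57°  ✓
  (2,3): δ = 73.81°  ·
antipodal pairs: 2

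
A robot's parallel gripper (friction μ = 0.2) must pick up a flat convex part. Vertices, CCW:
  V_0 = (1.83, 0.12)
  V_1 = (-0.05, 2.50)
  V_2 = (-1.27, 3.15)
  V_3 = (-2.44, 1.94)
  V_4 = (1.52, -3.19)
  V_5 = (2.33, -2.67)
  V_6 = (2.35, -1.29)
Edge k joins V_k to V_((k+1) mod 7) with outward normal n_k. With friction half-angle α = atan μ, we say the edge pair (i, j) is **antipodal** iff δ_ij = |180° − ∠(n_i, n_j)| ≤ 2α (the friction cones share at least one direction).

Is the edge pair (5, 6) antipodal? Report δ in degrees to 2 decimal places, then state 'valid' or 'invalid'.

α = atan 0.2 = 11.31°;  2α = 22.62°
edge 5: e_5 = (+0.02, +1.38);  n_5 = (+0.9999, -0.0145)
edge 6: e_6 = (-0.52, +1.41);  n_6 = (+0.9382, +0.3460)
∠(n_5, n_6) = 21.07°
δ = |180° − 21.07°| = 158.93°
158.93° > 2α = 22.62°  →  invalid

δ = 158.93°, invalid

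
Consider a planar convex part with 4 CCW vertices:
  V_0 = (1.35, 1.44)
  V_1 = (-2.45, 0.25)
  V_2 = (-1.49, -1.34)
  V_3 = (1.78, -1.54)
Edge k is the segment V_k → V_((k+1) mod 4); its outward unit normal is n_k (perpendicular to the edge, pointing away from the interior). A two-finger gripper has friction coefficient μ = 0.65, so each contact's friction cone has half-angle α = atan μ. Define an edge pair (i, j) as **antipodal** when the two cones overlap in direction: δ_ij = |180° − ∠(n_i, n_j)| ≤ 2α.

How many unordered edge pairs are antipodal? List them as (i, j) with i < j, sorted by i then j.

α = atan 0.65 = 33.02°;  2α = 66.05°
n_0 = (-0.2988, +0.9543)
n_1 = (-0.8561, -0.5169)
n_2 = (-0.0610, -0.9981)
n_3 = (+0.9897, +0.1428)
  (0,1): δ = 76.27°  ·
  (0,2): δ = 20.89°  ✓
  (0,3): δ = 80.82°  ·
  (1,2): δ = 124.62°  ·
  (1,3): δ = 22.91°  ✓
  (2,3): δ = 78.29°  ·
antipodal pairs: 2

count = 2; pairs: (0,2), (1,3)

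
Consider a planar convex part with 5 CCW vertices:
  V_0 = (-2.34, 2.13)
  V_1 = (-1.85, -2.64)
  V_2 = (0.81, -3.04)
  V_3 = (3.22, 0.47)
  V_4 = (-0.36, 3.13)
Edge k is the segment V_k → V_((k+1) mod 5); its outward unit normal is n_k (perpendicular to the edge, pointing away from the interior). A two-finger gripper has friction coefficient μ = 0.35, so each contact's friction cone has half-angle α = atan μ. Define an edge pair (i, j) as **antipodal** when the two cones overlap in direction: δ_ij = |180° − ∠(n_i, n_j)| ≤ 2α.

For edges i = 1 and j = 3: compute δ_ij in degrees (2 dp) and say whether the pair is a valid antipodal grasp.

δ = 28.06°, valid

α = atan 0.35 = 19.29°;  2α = 38.58°
edge 1: e_1 = (+2.66, -0.40);  n_1 = (-0.1487, -0.9889)
edge 3: e_3 = (-3.58, +2.66);  n_3 = (+0.5964, +0.8027)
∠(n_1, n_3) = 151.94°
δ = |180° − 151.94°| = 28.06°
28.06° ≤ 2α = 38.58°  →  valid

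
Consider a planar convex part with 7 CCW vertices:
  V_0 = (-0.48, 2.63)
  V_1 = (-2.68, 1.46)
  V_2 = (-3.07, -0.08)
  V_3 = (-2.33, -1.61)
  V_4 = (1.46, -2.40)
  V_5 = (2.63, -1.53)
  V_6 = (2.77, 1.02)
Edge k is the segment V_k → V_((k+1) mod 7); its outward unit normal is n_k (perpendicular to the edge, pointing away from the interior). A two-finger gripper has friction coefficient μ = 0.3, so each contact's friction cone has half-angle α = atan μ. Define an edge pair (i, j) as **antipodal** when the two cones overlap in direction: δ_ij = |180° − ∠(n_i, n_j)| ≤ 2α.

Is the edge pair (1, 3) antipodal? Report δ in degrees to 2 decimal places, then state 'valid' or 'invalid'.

δ = 87.56°, invalid

α = atan 0.3 = 16.70°;  2α = 33.40°
edge 1: e_1 = (-0.39, -1.54);  n_1 = (-0.9694, +0.2455)
edge 3: e_3 = (+3.79, -0.79);  n_3 = (-0.2041, -0.9790)
∠(n_1, n_3) = 92.44°
δ = |180° − 92.44°| = 87.56°
87.56° > 2α = 33.40°  →  invalid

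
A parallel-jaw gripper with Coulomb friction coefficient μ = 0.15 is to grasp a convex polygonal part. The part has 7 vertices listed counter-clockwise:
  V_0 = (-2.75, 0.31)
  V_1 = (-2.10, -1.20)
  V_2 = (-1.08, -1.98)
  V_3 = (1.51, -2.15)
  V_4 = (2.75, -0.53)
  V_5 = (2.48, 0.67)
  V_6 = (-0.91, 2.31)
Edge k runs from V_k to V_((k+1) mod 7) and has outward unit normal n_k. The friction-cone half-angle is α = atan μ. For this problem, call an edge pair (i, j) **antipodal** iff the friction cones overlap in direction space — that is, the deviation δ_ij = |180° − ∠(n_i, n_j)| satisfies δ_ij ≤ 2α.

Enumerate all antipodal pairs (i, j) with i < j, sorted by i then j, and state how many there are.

count = 3; pairs: (0,4), (1,5), (3,6)

α = atan 0.15 = 8.53°;  2α = 17.06°
n_0 = (-0.9185, -0.3954)
n_1 = (-0.6075, -0.7944)
n_2 = (-0.0655, -0.9979)
n_3 = (+0.7941, -0.6078)
n_4 = (+0.9756, +0.2195)
n_5 = (+0.4355, +0.9002)
n_6 = (-0.7359, +0.6771)
  (0,1): δ = 150.70°  ·
  (0,2): δ = 117.05°  ·
  (0,3): δ = 60.72°  ·
  (0,4): δ = 10.61°  ✓
  (0,5): δ = 40.89°  ·
  (0,6): δ = 114.10°  ·
  (1,2): δ = 146.35°  ·
  (1,3): δ = 90.03°  ·
  (1,4): δ = 39.91°  ·
  (1,5): δ = 11.59°  ✓
  (1,6): δ = 84.79°  ·
  (2,3): δ = 123.68°  ·
  (2,4): δ = 73.56°  ·
  (2,5): δ = 22.06°  ·
  (2,6): δ = 51.14°  ·
  (3,4): δ = 129.89°  ·
  (3,5): δ = 78.38°  ·
  (3,6): δ = 5.18°  ✓
  (4,5): δ = 128.50°  ·
  (4,6): δ = 55.29°  ·
  (5,6): δ = 106.80°  ·
antipodal pairs: 3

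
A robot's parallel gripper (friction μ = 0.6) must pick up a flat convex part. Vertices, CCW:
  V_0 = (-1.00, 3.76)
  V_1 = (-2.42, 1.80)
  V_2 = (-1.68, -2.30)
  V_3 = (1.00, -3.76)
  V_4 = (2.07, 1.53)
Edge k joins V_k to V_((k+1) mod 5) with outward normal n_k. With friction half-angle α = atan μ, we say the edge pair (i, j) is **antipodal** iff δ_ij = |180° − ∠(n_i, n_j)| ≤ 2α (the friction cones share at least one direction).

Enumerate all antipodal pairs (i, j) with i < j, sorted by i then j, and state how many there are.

count = 4; pairs: (0,3), (1,3), (1,4), (2,4)

α = atan 0.6 = 30.96°;  2α = 61.93°
n_0 = (-0.8098, +0.5867)
n_1 = (-0.9841, -0.1776)
n_2 = (-0.4784, -0.8781)
n_3 = (+0.9802, -0.1983)
n_4 = (+0.5877, +0.8091)
  (0,1): δ = 133.85°  ·
  (0,2): δ = 82.66°  ·
  (0,3): δ = 24.49°  ✓
  (0,4): δ = 89.93°  ·
  (1,2): δ = 128.81°  ·
  (1,3): δ = 21.67°  ✓
  (1,4): δ = 43.77°  ✓
  (2,3): δ = 72.85°  ·
  (2,4): δ = 7.41°  ✓
  (3,4): δ = 114.56°  ·
antipodal pairs: 4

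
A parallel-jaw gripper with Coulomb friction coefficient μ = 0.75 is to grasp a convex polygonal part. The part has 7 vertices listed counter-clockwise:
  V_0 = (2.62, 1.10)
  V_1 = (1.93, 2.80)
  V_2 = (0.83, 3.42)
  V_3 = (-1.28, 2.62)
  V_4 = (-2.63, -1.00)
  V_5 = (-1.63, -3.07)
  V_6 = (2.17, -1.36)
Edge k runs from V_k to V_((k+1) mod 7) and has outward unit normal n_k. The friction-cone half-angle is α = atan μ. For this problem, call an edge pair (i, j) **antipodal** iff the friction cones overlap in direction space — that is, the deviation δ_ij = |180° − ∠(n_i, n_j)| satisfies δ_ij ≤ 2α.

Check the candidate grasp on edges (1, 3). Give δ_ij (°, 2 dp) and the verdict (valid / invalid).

α = atan 0.75 = 36.87°;  2α = 73.74°
edge 1: e_1 = (-1.10, +0.62);  n_1 = (+0.4910, +0.8712)
edge 3: e_3 = (-1.35, -3.62);  n_3 = (-0.9370, +0.3494)
∠(n_1, n_3) = 98.96°
δ = |180° − 98.96°| = 81.04°
81.04° > 2α = 73.74°  →  invalid

δ = 81.04°, invalid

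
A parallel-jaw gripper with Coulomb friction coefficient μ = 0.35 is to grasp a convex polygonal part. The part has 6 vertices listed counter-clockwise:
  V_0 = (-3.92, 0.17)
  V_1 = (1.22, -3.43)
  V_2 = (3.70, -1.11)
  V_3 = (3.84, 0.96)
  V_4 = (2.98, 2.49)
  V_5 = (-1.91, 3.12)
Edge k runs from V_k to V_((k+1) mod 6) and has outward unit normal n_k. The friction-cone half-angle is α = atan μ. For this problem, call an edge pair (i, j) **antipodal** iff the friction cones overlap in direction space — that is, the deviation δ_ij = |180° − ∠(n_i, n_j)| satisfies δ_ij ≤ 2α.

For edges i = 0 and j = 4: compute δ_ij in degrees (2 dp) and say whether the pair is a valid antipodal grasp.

α = atan 0.35 = 19.29°;  2α = 38.58°
edge 0: e_0 = (+5.14, -3.60);  n_0 = (-0.5737, -0.8191)
edge 4: e_4 = (-4.89, +0.63);  n_4 = (+0.1278, +0.9918)
∠(n_0, n_4) = 152.33°
δ = |180° − 152.33°| = 27.67°
27.67° ≤ 2α = 38.58°  →  valid

δ = 27.67°, valid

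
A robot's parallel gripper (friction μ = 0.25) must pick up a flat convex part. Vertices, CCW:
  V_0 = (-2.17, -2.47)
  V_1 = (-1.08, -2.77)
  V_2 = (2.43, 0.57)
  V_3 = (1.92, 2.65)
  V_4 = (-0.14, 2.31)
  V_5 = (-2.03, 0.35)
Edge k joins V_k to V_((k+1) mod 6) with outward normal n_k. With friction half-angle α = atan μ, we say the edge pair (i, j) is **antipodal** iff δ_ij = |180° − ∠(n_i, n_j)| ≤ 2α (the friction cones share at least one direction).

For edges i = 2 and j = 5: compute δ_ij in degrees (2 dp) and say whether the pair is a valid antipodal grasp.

α = atan 0.25 = 14.04°;  2α = 28.07°
edge 2: e_2 = (-0.51, +2.08);  n_2 = (+0.9712, +0.2381)
edge 5: e_5 = (-0.14, -2.82);  n_5 = (-0.9988, +0.0496)
∠(n_2, n_5) = 163.38°
δ = |180° − 163.38°| = 16.62°
16.62° ≤ 2α = 28.07°  →  valid

δ = 16.62°, valid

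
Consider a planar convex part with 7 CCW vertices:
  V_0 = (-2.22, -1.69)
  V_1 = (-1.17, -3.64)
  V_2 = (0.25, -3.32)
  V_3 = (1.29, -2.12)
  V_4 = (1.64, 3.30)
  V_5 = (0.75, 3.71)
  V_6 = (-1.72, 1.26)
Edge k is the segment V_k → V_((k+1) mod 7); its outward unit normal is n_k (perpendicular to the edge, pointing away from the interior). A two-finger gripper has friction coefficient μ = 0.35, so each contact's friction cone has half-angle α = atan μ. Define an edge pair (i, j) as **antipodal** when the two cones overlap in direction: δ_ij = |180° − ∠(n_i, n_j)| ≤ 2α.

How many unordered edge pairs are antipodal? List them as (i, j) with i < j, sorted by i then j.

count = 7; pairs: (0,3), (0,4), (1,4), (1,5), (2,5), (2,6), (3,6)

α = atan 0.35 = 19.29°;  2α = 38.58°
n_0 = (-0.8805, -0.4741)
n_1 = (+0.2198, -0.9755)
n_2 = (+0.7557, -0.6549)
n_3 = (+0.9979, -0.0644)
n_4 = (+0.4184, +0.9083)
n_5 = (-0.7042, +0.7100)
n_6 = (-0.9859, +0.1671)
  (0,1): δ = 105.60°  ·
  (0,2): δ = 69.22°  ·
  (0,3): δ = 32.00°  ✓
  (0,4): δ = 36.96°  ✓
  (0,5): δ = 106.47°  ·
  (0,6): δ = 142.08°  ·
  (1,2): δ = 143.61°  ·
  (1,3): δ = 106.39°  ·
  (1,4): δ = 37.43°  ✓
  (1,5): δ = 32.07°  ✓
  (1,6): δ = 67.68°  ·
  (2,3): δ = 142.78°  ·
  (2,4): δ = 73.82°  ·
  (2,5): δ = 4.32°  ✓
  (2,6): δ = 31.29°  ✓
  (3,4): δ = 111.04°  ·
  (3,5): δ = 41.54°  ·
  (3,6): δ = 5.92°  ✓
  (4,5): δ = 110.50°  ·
  (4,6): δ = 74.89°  ·
  (5,6): δ = 144.39°  ·
antipodal pairs: 7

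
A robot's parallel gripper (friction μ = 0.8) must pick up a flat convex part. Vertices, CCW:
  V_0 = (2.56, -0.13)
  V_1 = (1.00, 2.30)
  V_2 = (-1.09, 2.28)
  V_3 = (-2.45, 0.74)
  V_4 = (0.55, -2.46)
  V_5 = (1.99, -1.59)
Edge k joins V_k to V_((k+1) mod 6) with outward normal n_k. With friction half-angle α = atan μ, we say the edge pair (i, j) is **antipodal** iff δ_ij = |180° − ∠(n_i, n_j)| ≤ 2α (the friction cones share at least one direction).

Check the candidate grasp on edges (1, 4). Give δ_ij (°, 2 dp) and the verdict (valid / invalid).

δ = 30.59°, valid

α = atan 0.8 = 38.66°;  2α = 77.32°
edge 1: e_1 = (-2.09, -0.02);  n_1 = (-0.0096, +1.0000)
edge 4: e_4 = (+1.44, +0.87);  n_4 = (+0.5171, -0.8559)
∠(n_1, n_4) = 149.41°
δ = |180° − 149.41°| = 30.59°
30.59° ≤ 2α = 77.32°  →  valid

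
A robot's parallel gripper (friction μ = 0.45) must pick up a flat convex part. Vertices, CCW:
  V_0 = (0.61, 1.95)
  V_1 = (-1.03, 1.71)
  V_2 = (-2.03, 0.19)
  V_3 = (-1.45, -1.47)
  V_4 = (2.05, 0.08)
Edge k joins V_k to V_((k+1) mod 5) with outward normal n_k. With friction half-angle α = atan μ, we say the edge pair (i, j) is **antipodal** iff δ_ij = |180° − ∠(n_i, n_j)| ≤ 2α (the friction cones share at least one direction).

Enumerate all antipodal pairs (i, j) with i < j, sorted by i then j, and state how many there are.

α = atan 0.45 = 24.23°;  2α = 48.46°
n_0 = (-0.1448, +0.9895)
n_1 = (-0.8354, +0.5496)
n_2 = (-0.9440, -0.3298)
n_3 = (+0.4049, -0.9143)
n_4 = (+0.7923, +0.6101)
  (0,1): δ = 131.67°  ·
  (0,2): δ = 79.07°  ·
  (0,3): δ = 15.56°  ✓
  (0,4): δ = 119.27°  ·
  (1,2): δ = 127.40°  ·
  (1,3): δ = 32.77°  ✓
  (1,4): δ = 70.94°  ·
  (2,3): δ = 85.37°  ·
  (2,4): δ = 18.34°  ✓
  (3,4): δ = 76.29°  ·
antipodal pairs: 3

count = 3; pairs: (0,3), (1,3), (2,4)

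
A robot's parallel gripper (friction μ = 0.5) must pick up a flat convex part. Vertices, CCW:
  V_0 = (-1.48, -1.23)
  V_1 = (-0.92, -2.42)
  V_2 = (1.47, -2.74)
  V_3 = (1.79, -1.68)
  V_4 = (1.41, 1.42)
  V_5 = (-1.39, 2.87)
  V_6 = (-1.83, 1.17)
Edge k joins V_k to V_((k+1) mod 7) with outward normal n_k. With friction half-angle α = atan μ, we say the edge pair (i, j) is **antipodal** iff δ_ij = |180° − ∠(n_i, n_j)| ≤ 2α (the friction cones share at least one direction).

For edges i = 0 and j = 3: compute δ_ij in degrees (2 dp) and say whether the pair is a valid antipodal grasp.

α = atan 0.5 = 26.57°;  2α = 53.13°
edge 0: e_0 = (+0.56, -1.19);  n_0 = (-0.9048, -0.4258)
edge 3: e_3 = (-0.38, +3.10);  n_3 = (+0.9926, +0.1217)
∠(n_0, n_3) = 161.79°
δ = |180° − 161.79°| = 18.21°
18.21° ≤ 2α = 53.13°  →  valid

δ = 18.21°, valid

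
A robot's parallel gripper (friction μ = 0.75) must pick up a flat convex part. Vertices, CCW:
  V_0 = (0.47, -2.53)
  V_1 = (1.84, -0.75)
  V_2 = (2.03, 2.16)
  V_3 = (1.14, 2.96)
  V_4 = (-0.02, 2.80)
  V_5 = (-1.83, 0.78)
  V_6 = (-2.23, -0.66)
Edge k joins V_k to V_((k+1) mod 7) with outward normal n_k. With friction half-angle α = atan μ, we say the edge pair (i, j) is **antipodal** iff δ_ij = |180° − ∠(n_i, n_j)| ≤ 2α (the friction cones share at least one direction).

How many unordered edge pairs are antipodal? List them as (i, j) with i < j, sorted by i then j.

α = atan 0.75 = 36.87°;  2α = 73.74°
n_0 = (+0.7925, -0.6099)
n_1 = (+0.9979, -0.0652)
n_2 = (+0.6685, +0.7437)
n_3 = (-0.1366, +0.9906)
n_4 = (-0.7448, +0.6673)
n_5 = (-0.9635, +0.2676)
n_6 = (-0.5694, -0.8221)
  (0,1): δ = 146.15°  ·
  (0,2): δ = 94.37°  ·
  (0,3): δ = 44.56°  ✓
  (0,4): δ = 4.28°  ✓
  (0,5): δ = 22.06°  ✓
  (0,6): δ = 92.88°  ·
  (1,2): δ = 128.22°  ·
  (1,3): δ = 78.41°  ·
  (1,4): δ = 38.13°  ✓
  (1,5): δ = 11.79°  ✓
  (1,6): δ = 59.03°  ✓
  (2,3): δ = 130.20°  ·
  (2,4): δ = 89.91°  ·
  (2,5): δ = 63.57°  ✓
  (2,6): δ = 7.25°  ✓
  (3,4): δ = 139.71°  ·
  (3,5): δ = 113.38°  ·
  (3,6): δ = 42.56°  ✓
  (4,5): δ = 153.66°  ·
  (4,6): δ = 82.84°  ·
  (5,6): δ = 109.18°  ·
antipodal pairs: 9

count = 9; pairs: (0,3), (0,4), (0,5), (1,4), (1,5), (1,6), (2,5), (2,6), (3,6)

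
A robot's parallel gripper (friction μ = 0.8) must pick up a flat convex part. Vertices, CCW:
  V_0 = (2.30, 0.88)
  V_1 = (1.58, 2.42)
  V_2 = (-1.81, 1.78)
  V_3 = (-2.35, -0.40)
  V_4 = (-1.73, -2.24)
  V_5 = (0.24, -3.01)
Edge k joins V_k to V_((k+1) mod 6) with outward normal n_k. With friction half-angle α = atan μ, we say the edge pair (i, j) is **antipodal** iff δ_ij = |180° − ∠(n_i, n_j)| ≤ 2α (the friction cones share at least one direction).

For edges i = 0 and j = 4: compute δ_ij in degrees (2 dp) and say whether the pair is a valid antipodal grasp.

α = atan 0.8 = 38.66°;  2α = 77.32°
edge 0: e_0 = (-0.72, +1.54);  n_0 = (+0.9059, +0.4235)
edge 4: e_4 = (+1.97, -0.77);  n_4 = (-0.3640, -0.9314)
∠(n_0, n_4) = 136.41°
δ = |180° − 136.41°| = 43.59°
43.59° ≤ 2α = 77.32°  →  valid

δ = 43.59°, valid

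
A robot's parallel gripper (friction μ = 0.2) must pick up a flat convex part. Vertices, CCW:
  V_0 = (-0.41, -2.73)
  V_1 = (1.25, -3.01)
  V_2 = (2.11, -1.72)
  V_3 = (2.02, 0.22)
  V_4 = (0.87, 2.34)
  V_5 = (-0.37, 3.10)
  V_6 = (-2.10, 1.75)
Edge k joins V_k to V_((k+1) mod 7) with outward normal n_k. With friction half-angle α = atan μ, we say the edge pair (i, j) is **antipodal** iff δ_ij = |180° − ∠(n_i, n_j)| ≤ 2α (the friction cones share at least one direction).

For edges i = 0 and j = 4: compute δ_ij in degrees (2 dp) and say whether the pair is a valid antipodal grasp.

α = atan 0.2 = 11.31°;  2α = 22.62°
edge 0: e_0 = (+1.66, -0.28);  n_0 = (-0.1663, -0.9861)
edge 4: e_4 = (-1.24, +0.76);  n_4 = (+0.5226, +0.8526)
∠(n_0, n_4) = 158.07°
δ = |180° − 158.07°| = 21.93°
21.93° ≤ 2α = 22.62°  →  valid

δ = 21.93°, valid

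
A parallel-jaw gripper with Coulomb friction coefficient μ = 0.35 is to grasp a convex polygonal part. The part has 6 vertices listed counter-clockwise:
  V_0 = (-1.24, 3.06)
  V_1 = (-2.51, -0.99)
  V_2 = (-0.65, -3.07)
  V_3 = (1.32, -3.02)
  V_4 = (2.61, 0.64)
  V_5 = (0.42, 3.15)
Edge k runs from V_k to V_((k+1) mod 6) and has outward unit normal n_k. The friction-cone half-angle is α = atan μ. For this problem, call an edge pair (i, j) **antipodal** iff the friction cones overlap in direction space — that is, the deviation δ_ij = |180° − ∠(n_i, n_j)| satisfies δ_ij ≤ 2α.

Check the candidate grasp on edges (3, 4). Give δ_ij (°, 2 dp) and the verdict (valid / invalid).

δ = 119.48°, invalid

α = atan 0.35 = 19.29°;  2α = 38.58°
edge 3: e_3 = (+1.29, +3.66);  n_3 = (+0.9431, -0.3324)
edge 4: e_4 = (-2.19, +2.51);  n_4 = (+0.7535, +0.6574)
∠(n_3, n_4) = 60.52°
δ = |180° − 60.52°| = 119.48°
119.48° > 2α = 38.58°  →  invalid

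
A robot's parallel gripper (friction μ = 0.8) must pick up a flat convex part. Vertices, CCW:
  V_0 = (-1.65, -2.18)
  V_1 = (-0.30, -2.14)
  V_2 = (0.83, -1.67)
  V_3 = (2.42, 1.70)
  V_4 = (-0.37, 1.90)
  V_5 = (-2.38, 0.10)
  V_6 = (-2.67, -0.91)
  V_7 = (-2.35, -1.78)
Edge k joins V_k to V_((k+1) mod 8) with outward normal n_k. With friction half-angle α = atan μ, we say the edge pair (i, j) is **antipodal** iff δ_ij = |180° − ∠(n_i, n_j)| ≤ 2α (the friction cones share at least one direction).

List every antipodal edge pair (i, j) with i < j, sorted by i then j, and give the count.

count = 13; pairs: (0,3), (0,4), (0,5), (1,3), (1,4), (1,5), (2,3), (2,4), (2,5), (2,6), (3,6), (3,7), (4,7)

α = atan 0.8 = 38.66°;  2α = 77.32°
n_0 = (+0.0296, -0.9996)
n_1 = (+0.3840, -0.9233)
n_2 = (+0.9044, -0.4267)
n_3 = (+0.0715, +0.9974)
n_4 = (-0.6671, +0.7450)
n_5 = (-0.9612, +0.2760)
n_6 = (-0.9385, -0.3452)
n_7 = (-0.4961, -0.8682)
  (0,1): δ = 159.11°  ·
  (0,2): δ = 116.96°  ·
  (0,3): δ = 5.80°  ✓
  (0,4): δ = 40.15°  ✓
  (0,5): δ = 72.28°  ✓
  (0,6): δ = 108.50°  ·
  (0,7): δ = 148.56°  ·
  (1,2): δ = 137.84°  ·
  (1,3): δ = 26.68°  ✓
  (1,4): δ = 19.26°  ✓
  (1,5): δ = 51.40°  ✓
  (1,6): δ = 87.61°  ·
  (1,7): δ = 127.67°  ·
  (2,3): δ = 68.84°  ✓
  (2,4): δ = 22.90°  ✓
  (2,5): δ = 9.24°  ✓
  (2,6): δ = 45.45°  ✓
  (2,7): δ = 85.51°  ·
  (3,4): δ = 134.05°  ·
  (3,5): δ = 101.92°  ·
  (3,6): δ = 65.71°  ✓
  (3,7): δ = 25.64°  ✓
  (4,5): δ = 147.87°  ·
  (4,6): δ = 111.65°  ·
  (4,7): δ = 71.59°  ✓
  (5,6): δ = 143.79°  ·
  (5,7): δ = 103.72°  ·
  (6,7): δ = 139.94°  ·
antipodal pairs: 13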